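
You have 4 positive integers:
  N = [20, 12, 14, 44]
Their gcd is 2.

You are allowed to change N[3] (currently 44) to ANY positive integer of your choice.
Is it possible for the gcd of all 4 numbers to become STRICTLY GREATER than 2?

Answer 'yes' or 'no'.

Answer: no

Derivation:
Current gcd = 2
gcd of all OTHER numbers (without N[3]=44): gcd([20, 12, 14]) = 2
The new gcd after any change is gcd(2, new_value).
This can be at most 2.
Since 2 = old gcd 2, the gcd can only stay the same or decrease.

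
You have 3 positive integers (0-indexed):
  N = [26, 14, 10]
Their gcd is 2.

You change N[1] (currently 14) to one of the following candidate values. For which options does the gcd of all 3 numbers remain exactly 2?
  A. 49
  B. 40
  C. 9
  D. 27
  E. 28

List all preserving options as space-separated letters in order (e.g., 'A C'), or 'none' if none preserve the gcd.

Answer: B E

Derivation:
Old gcd = 2; gcd of others (without N[1]) = 2
New gcd for candidate v: gcd(2, v). Preserves old gcd iff gcd(2, v) = 2.
  Option A: v=49, gcd(2,49)=1 -> changes
  Option B: v=40, gcd(2,40)=2 -> preserves
  Option C: v=9, gcd(2,9)=1 -> changes
  Option D: v=27, gcd(2,27)=1 -> changes
  Option E: v=28, gcd(2,28)=2 -> preserves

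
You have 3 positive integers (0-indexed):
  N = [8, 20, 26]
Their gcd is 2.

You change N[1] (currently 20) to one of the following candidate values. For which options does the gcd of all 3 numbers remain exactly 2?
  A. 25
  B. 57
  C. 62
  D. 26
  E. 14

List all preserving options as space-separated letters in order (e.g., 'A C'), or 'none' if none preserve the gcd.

Old gcd = 2; gcd of others (without N[1]) = 2
New gcd for candidate v: gcd(2, v). Preserves old gcd iff gcd(2, v) = 2.
  Option A: v=25, gcd(2,25)=1 -> changes
  Option B: v=57, gcd(2,57)=1 -> changes
  Option C: v=62, gcd(2,62)=2 -> preserves
  Option D: v=26, gcd(2,26)=2 -> preserves
  Option E: v=14, gcd(2,14)=2 -> preserves

Answer: C D E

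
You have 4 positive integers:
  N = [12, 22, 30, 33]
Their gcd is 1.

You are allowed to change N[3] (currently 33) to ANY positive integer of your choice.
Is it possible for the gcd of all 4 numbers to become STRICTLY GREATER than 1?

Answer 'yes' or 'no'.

Current gcd = 1
gcd of all OTHER numbers (without N[3]=33): gcd([12, 22, 30]) = 2
The new gcd after any change is gcd(2, new_value).
This can be at most 2.
Since 2 > old gcd 1, the gcd CAN increase (e.g., set N[3] = 2).

Answer: yes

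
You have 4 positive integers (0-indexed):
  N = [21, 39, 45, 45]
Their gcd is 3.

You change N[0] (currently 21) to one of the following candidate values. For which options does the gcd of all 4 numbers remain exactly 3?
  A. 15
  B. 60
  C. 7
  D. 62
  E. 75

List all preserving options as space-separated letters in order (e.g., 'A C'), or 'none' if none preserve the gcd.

Old gcd = 3; gcd of others (without N[0]) = 3
New gcd for candidate v: gcd(3, v). Preserves old gcd iff gcd(3, v) = 3.
  Option A: v=15, gcd(3,15)=3 -> preserves
  Option B: v=60, gcd(3,60)=3 -> preserves
  Option C: v=7, gcd(3,7)=1 -> changes
  Option D: v=62, gcd(3,62)=1 -> changes
  Option E: v=75, gcd(3,75)=3 -> preserves

Answer: A B E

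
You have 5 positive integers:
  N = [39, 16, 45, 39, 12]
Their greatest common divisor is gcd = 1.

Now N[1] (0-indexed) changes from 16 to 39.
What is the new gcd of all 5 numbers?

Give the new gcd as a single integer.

Answer: 3

Derivation:
Numbers: [39, 16, 45, 39, 12], gcd = 1
Change: index 1, 16 -> 39
gcd of the OTHER numbers (without index 1): gcd([39, 45, 39, 12]) = 3
New gcd = gcd(g_others, new_val) = gcd(3, 39) = 3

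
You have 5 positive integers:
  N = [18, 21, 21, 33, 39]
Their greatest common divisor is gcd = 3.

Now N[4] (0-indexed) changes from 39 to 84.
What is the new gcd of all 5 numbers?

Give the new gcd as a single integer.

Numbers: [18, 21, 21, 33, 39], gcd = 3
Change: index 4, 39 -> 84
gcd of the OTHER numbers (without index 4): gcd([18, 21, 21, 33]) = 3
New gcd = gcd(g_others, new_val) = gcd(3, 84) = 3

Answer: 3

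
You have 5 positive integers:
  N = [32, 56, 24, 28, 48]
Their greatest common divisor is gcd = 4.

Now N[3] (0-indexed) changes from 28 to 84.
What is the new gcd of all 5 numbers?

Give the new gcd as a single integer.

Answer: 4

Derivation:
Numbers: [32, 56, 24, 28, 48], gcd = 4
Change: index 3, 28 -> 84
gcd of the OTHER numbers (without index 3): gcd([32, 56, 24, 48]) = 8
New gcd = gcd(g_others, new_val) = gcd(8, 84) = 4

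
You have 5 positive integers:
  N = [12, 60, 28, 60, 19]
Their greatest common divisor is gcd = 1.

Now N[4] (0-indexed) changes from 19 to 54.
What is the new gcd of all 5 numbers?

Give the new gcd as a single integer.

Numbers: [12, 60, 28, 60, 19], gcd = 1
Change: index 4, 19 -> 54
gcd of the OTHER numbers (without index 4): gcd([12, 60, 28, 60]) = 4
New gcd = gcd(g_others, new_val) = gcd(4, 54) = 2

Answer: 2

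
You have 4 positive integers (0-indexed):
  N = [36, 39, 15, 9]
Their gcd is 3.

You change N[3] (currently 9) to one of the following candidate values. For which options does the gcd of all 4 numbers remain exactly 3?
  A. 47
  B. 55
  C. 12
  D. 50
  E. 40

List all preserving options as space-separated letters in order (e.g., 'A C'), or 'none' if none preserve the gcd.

Old gcd = 3; gcd of others (without N[3]) = 3
New gcd for candidate v: gcd(3, v). Preserves old gcd iff gcd(3, v) = 3.
  Option A: v=47, gcd(3,47)=1 -> changes
  Option B: v=55, gcd(3,55)=1 -> changes
  Option C: v=12, gcd(3,12)=3 -> preserves
  Option D: v=50, gcd(3,50)=1 -> changes
  Option E: v=40, gcd(3,40)=1 -> changes

Answer: C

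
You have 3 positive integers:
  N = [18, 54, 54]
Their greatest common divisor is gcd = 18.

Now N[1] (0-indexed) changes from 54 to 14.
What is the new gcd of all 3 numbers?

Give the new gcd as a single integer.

Numbers: [18, 54, 54], gcd = 18
Change: index 1, 54 -> 14
gcd of the OTHER numbers (without index 1): gcd([18, 54]) = 18
New gcd = gcd(g_others, new_val) = gcd(18, 14) = 2

Answer: 2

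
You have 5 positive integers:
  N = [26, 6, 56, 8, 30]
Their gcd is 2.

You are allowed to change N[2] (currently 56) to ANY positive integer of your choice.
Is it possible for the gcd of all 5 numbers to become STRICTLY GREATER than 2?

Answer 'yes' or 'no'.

Current gcd = 2
gcd of all OTHER numbers (without N[2]=56): gcd([26, 6, 8, 30]) = 2
The new gcd after any change is gcd(2, new_value).
This can be at most 2.
Since 2 = old gcd 2, the gcd can only stay the same or decrease.

Answer: no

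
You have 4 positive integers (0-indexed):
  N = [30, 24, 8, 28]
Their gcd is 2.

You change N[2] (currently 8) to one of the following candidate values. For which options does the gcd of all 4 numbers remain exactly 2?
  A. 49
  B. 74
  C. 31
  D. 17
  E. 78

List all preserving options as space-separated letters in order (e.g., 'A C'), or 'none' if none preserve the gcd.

Answer: B E

Derivation:
Old gcd = 2; gcd of others (without N[2]) = 2
New gcd for candidate v: gcd(2, v). Preserves old gcd iff gcd(2, v) = 2.
  Option A: v=49, gcd(2,49)=1 -> changes
  Option B: v=74, gcd(2,74)=2 -> preserves
  Option C: v=31, gcd(2,31)=1 -> changes
  Option D: v=17, gcd(2,17)=1 -> changes
  Option E: v=78, gcd(2,78)=2 -> preserves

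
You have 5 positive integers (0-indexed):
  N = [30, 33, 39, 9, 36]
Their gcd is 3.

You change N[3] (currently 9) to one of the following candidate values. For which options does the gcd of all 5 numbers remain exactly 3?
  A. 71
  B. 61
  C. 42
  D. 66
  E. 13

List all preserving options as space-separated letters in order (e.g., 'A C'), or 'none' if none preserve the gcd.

Answer: C D

Derivation:
Old gcd = 3; gcd of others (without N[3]) = 3
New gcd for candidate v: gcd(3, v). Preserves old gcd iff gcd(3, v) = 3.
  Option A: v=71, gcd(3,71)=1 -> changes
  Option B: v=61, gcd(3,61)=1 -> changes
  Option C: v=42, gcd(3,42)=3 -> preserves
  Option D: v=66, gcd(3,66)=3 -> preserves
  Option E: v=13, gcd(3,13)=1 -> changes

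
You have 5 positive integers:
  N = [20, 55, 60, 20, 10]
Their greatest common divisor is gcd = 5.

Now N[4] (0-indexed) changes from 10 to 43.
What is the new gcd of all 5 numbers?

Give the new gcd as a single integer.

Answer: 1

Derivation:
Numbers: [20, 55, 60, 20, 10], gcd = 5
Change: index 4, 10 -> 43
gcd of the OTHER numbers (without index 4): gcd([20, 55, 60, 20]) = 5
New gcd = gcd(g_others, new_val) = gcd(5, 43) = 1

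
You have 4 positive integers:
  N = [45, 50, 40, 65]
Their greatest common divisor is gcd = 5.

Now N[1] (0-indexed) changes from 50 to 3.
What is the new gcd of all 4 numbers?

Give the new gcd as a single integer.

Answer: 1

Derivation:
Numbers: [45, 50, 40, 65], gcd = 5
Change: index 1, 50 -> 3
gcd of the OTHER numbers (without index 1): gcd([45, 40, 65]) = 5
New gcd = gcd(g_others, new_val) = gcd(5, 3) = 1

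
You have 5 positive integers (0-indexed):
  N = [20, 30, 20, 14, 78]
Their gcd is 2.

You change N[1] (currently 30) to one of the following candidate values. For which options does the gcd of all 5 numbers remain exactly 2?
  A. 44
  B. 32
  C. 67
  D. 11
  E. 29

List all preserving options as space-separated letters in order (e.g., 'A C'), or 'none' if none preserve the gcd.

Old gcd = 2; gcd of others (without N[1]) = 2
New gcd for candidate v: gcd(2, v). Preserves old gcd iff gcd(2, v) = 2.
  Option A: v=44, gcd(2,44)=2 -> preserves
  Option B: v=32, gcd(2,32)=2 -> preserves
  Option C: v=67, gcd(2,67)=1 -> changes
  Option D: v=11, gcd(2,11)=1 -> changes
  Option E: v=29, gcd(2,29)=1 -> changes

Answer: A B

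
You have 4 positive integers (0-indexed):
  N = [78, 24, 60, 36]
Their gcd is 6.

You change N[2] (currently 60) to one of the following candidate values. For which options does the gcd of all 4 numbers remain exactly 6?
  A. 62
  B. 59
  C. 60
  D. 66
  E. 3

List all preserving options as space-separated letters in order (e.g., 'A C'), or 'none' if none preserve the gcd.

Answer: C D

Derivation:
Old gcd = 6; gcd of others (without N[2]) = 6
New gcd for candidate v: gcd(6, v). Preserves old gcd iff gcd(6, v) = 6.
  Option A: v=62, gcd(6,62)=2 -> changes
  Option B: v=59, gcd(6,59)=1 -> changes
  Option C: v=60, gcd(6,60)=6 -> preserves
  Option D: v=66, gcd(6,66)=6 -> preserves
  Option E: v=3, gcd(6,3)=3 -> changes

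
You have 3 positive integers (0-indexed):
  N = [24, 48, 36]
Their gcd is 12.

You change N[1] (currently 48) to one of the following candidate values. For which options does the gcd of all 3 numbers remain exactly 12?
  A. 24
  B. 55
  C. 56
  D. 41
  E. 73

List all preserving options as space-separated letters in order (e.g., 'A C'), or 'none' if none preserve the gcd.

Old gcd = 12; gcd of others (without N[1]) = 12
New gcd for candidate v: gcd(12, v). Preserves old gcd iff gcd(12, v) = 12.
  Option A: v=24, gcd(12,24)=12 -> preserves
  Option B: v=55, gcd(12,55)=1 -> changes
  Option C: v=56, gcd(12,56)=4 -> changes
  Option D: v=41, gcd(12,41)=1 -> changes
  Option E: v=73, gcd(12,73)=1 -> changes

Answer: A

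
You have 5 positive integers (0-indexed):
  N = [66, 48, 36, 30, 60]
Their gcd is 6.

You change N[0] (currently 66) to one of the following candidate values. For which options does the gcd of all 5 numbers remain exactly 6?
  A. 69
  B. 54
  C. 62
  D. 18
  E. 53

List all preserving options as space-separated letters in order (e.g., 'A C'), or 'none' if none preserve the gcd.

Old gcd = 6; gcd of others (without N[0]) = 6
New gcd for candidate v: gcd(6, v). Preserves old gcd iff gcd(6, v) = 6.
  Option A: v=69, gcd(6,69)=3 -> changes
  Option B: v=54, gcd(6,54)=6 -> preserves
  Option C: v=62, gcd(6,62)=2 -> changes
  Option D: v=18, gcd(6,18)=6 -> preserves
  Option E: v=53, gcd(6,53)=1 -> changes

Answer: B D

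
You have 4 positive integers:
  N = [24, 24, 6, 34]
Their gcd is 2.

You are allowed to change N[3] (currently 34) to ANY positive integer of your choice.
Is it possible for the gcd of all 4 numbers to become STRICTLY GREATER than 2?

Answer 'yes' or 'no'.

Answer: yes

Derivation:
Current gcd = 2
gcd of all OTHER numbers (without N[3]=34): gcd([24, 24, 6]) = 6
The new gcd after any change is gcd(6, new_value).
This can be at most 6.
Since 6 > old gcd 2, the gcd CAN increase (e.g., set N[3] = 6).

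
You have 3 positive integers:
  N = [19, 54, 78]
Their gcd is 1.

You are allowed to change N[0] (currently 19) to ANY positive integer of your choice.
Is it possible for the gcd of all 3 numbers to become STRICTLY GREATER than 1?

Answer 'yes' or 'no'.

Current gcd = 1
gcd of all OTHER numbers (without N[0]=19): gcd([54, 78]) = 6
The new gcd after any change is gcd(6, new_value).
This can be at most 6.
Since 6 > old gcd 1, the gcd CAN increase (e.g., set N[0] = 6).

Answer: yes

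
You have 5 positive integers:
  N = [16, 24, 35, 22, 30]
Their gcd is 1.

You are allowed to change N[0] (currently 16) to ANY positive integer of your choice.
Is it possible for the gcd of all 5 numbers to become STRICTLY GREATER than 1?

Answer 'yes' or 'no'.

Current gcd = 1
gcd of all OTHER numbers (without N[0]=16): gcd([24, 35, 22, 30]) = 1
The new gcd after any change is gcd(1, new_value).
This can be at most 1.
Since 1 = old gcd 1, the gcd can only stay the same or decrease.

Answer: no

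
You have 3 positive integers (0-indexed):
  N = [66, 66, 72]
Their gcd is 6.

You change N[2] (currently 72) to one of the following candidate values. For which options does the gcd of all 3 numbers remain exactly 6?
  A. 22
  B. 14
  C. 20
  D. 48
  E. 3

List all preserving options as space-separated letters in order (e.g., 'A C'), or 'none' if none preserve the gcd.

Answer: D

Derivation:
Old gcd = 6; gcd of others (without N[2]) = 66
New gcd for candidate v: gcd(66, v). Preserves old gcd iff gcd(66, v) = 6.
  Option A: v=22, gcd(66,22)=22 -> changes
  Option B: v=14, gcd(66,14)=2 -> changes
  Option C: v=20, gcd(66,20)=2 -> changes
  Option D: v=48, gcd(66,48)=6 -> preserves
  Option E: v=3, gcd(66,3)=3 -> changes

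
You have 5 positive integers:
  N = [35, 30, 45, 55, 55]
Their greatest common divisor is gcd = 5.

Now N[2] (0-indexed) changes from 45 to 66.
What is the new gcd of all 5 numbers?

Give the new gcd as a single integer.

Answer: 1

Derivation:
Numbers: [35, 30, 45, 55, 55], gcd = 5
Change: index 2, 45 -> 66
gcd of the OTHER numbers (without index 2): gcd([35, 30, 55, 55]) = 5
New gcd = gcd(g_others, new_val) = gcd(5, 66) = 1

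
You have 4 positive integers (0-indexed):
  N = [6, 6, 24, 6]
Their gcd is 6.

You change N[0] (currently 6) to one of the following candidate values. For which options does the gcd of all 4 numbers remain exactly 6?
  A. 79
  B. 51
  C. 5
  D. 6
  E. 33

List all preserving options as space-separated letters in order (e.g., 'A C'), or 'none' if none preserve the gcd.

Old gcd = 6; gcd of others (without N[0]) = 6
New gcd for candidate v: gcd(6, v). Preserves old gcd iff gcd(6, v) = 6.
  Option A: v=79, gcd(6,79)=1 -> changes
  Option B: v=51, gcd(6,51)=3 -> changes
  Option C: v=5, gcd(6,5)=1 -> changes
  Option D: v=6, gcd(6,6)=6 -> preserves
  Option E: v=33, gcd(6,33)=3 -> changes

Answer: D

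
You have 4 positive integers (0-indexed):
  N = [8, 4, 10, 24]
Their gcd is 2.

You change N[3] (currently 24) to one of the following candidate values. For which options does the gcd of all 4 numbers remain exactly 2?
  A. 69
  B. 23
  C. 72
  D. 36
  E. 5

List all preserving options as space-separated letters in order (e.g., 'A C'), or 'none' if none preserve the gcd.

Answer: C D

Derivation:
Old gcd = 2; gcd of others (without N[3]) = 2
New gcd for candidate v: gcd(2, v). Preserves old gcd iff gcd(2, v) = 2.
  Option A: v=69, gcd(2,69)=1 -> changes
  Option B: v=23, gcd(2,23)=1 -> changes
  Option C: v=72, gcd(2,72)=2 -> preserves
  Option D: v=36, gcd(2,36)=2 -> preserves
  Option E: v=5, gcd(2,5)=1 -> changes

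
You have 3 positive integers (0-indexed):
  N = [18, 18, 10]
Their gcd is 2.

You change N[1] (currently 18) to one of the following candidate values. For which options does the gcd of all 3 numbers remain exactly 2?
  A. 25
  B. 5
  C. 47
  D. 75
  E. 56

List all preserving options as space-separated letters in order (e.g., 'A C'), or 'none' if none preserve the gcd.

Answer: E

Derivation:
Old gcd = 2; gcd of others (without N[1]) = 2
New gcd for candidate v: gcd(2, v). Preserves old gcd iff gcd(2, v) = 2.
  Option A: v=25, gcd(2,25)=1 -> changes
  Option B: v=5, gcd(2,5)=1 -> changes
  Option C: v=47, gcd(2,47)=1 -> changes
  Option D: v=75, gcd(2,75)=1 -> changes
  Option E: v=56, gcd(2,56)=2 -> preserves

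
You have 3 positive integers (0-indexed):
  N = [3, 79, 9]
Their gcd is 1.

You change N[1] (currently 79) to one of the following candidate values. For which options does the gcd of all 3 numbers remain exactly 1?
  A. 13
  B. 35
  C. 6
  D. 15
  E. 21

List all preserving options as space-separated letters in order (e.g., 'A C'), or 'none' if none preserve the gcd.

Answer: A B

Derivation:
Old gcd = 1; gcd of others (without N[1]) = 3
New gcd for candidate v: gcd(3, v). Preserves old gcd iff gcd(3, v) = 1.
  Option A: v=13, gcd(3,13)=1 -> preserves
  Option B: v=35, gcd(3,35)=1 -> preserves
  Option C: v=6, gcd(3,6)=3 -> changes
  Option D: v=15, gcd(3,15)=3 -> changes
  Option E: v=21, gcd(3,21)=3 -> changes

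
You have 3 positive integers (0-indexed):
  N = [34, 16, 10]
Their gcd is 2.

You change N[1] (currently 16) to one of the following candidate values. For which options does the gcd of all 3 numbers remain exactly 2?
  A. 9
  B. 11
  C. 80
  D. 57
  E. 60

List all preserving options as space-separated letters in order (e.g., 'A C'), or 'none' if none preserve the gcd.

Answer: C E

Derivation:
Old gcd = 2; gcd of others (without N[1]) = 2
New gcd for candidate v: gcd(2, v). Preserves old gcd iff gcd(2, v) = 2.
  Option A: v=9, gcd(2,9)=1 -> changes
  Option B: v=11, gcd(2,11)=1 -> changes
  Option C: v=80, gcd(2,80)=2 -> preserves
  Option D: v=57, gcd(2,57)=1 -> changes
  Option E: v=60, gcd(2,60)=2 -> preserves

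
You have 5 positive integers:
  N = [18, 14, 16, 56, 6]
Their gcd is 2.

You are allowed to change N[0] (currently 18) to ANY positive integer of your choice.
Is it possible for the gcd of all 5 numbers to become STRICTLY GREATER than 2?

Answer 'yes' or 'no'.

Current gcd = 2
gcd of all OTHER numbers (without N[0]=18): gcd([14, 16, 56, 6]) = 2
The new gcd after any change is gcd(2, new_value).
This can be at most 2.
Since 2 = old gcd 2, the gcd can only stay the same or decrease.

Answer: no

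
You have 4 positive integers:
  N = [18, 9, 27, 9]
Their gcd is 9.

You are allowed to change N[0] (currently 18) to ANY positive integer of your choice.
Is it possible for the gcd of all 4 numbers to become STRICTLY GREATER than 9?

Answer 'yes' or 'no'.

Current gcd = 9
gcd of all OTHER numbers (without N[0]=18): gcd([9, 27, 9]) = 9
The new gcd after any change is gcd(9, new_value).
This can be at most 9.
Since 9 = old gcd 9, the gcd can only stay the same or decrease.

Answer: no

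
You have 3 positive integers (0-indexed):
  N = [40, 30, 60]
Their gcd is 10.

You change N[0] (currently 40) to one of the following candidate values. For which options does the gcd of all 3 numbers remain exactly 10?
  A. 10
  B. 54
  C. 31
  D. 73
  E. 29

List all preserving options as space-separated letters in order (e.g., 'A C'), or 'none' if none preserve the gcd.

Old gcd = 10; gcd of others (without N[0]) = 30
New gcd for candidate v: gcd(30, v). Preserves old gcd iff gcd(30, v) = 10.
  Option A: v=10, gcd(30,10)=10 -> preserves
  Option B: v=54, gcd(30,54)=6 -> changes
  Option C: v=31, gcd(30,31)=1 -> changes
  Option D: v=73, gcd(30,73)=1 -> changes
  Option E: v=29, gcd(30,29)=1 -> changes

Answer: A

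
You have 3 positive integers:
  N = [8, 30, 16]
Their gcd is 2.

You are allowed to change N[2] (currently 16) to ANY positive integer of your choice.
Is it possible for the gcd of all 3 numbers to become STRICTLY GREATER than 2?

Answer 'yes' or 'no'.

Current gcd = 2
gcd of all OTHER numbers (without N[2]=16): gcd([8, 30]) = 2
The new gcd after any change is gcd(2, new_value).
This can be at most 2.
Since 2 = old gcd 2, the gcd can only stay the same or decrease.

Answer: no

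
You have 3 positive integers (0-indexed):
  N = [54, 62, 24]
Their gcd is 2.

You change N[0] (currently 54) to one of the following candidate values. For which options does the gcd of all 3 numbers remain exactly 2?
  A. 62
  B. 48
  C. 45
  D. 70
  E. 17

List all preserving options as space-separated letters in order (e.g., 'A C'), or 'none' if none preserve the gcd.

Answer: A B D

Derivation:
Old gcd = 2; gcd of others (without N[0]) = 2
New gcd for candidate v: gcd(2, v). Preserves old gcd iff gcd(2, v) = 2.
  Option A: v=62, gcd(2,62)=2 -> preserves
  Option B: v=48, gcd(2,48)=2 -> preserves
  Option C: v=45, gcd(2,45)=1 -> changes
  Option D: v=70, gcd(2,70)=2 -> preserves
  Option E: v=17, gcd(2,17)=1 -> changes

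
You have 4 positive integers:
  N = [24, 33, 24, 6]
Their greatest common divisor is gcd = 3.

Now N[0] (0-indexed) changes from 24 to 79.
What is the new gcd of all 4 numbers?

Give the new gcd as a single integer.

Numbers: [24, 33, 24, 6], gcd = 3
Change: index 0, 24 -> 79
gcd of the OTHER numbers (without index 0): gcd([33, 24, 6]) = 3
New gcd = gcd(g_others, new_val) = gcd(3, 79) = 1

Answer: 1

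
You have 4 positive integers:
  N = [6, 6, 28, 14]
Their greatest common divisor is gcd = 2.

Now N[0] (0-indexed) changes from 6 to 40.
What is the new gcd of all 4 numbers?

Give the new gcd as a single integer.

Numbers: [6, 6, 28, 14], gcd = 2
Change: index 0, 6 -> 40
gcd of the OTHER numbers (without index 0): gcd([6, 28, 14]) = 2
New gcd = gcd(g_others, new_val) = gcd(2, 40) = 2

Answer: 2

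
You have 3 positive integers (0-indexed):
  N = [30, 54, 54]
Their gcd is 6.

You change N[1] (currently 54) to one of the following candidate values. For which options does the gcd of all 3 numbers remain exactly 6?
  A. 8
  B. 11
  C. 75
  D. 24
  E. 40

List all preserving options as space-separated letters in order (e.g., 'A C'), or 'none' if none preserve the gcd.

Old gcd = 6; gcd of others (without N[1]) = 6
New gcd for candidate v: gcd(6, v). Preserves old gcd iff gcd(6, v) = 6.
  Option A: v=8, gcd(6,8)=2 -> changes
  Option B: v=11, gcd(6,11)=1 -> changes
  Option C: v=75, gcd(6,75)=3 -> changes
  Option D: v=24, gcd(6,24)=6 -> preserves
  Option E: v=40, gcd(6,40)=2 -> changes

Answer: D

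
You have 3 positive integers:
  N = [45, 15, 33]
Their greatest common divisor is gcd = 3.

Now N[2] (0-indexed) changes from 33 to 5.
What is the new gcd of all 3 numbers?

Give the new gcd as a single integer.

Answer: 5

Derivation:
Numbers: [45, 15, 33], gcd = 3
Change: index 2, 33 -> 5
gcd of the OTHER numbers (without index 2): gcd([45, 15]) = 15
New gcd = gcd(g_others, new_val) = gcd(15, 5) = 5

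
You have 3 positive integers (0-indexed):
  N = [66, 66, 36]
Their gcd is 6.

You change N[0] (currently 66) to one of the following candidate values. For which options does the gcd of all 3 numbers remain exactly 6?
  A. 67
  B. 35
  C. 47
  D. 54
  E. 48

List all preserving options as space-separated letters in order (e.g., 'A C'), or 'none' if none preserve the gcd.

Old gcd = 6; gcd of others (without N[0]) = 6
New gcd for candidate v: gcd(6, v). Preserves old gcd iff gcd(6, v) = 6.
  Option A: v=67, gcd(6,67)=1 -> changes
  Option B: v=35, gcd(6,35)=1 -> changes
  Option C: v=47, gcd(6,47)=1 -> changes
  Option D: v=54, gcd(6,54)=6 -> preserves
  Option E: v=48, gcd(6,48)=6 -> preserves

Answer: D E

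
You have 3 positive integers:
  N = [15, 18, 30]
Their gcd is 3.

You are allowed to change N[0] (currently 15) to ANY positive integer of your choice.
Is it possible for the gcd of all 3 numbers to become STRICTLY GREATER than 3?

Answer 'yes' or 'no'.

Answer: yes

Derivation:
Current gcd = 3
gcd of all OTHER numbers (without N[0]=15): gcd([18, 30]) = 6
The new gcd after any change is gcd(6, new_value).
This can be at most 6.
Since 6 > old gcd 3, the gcd CAN increase (e.g., set N[0] = 6).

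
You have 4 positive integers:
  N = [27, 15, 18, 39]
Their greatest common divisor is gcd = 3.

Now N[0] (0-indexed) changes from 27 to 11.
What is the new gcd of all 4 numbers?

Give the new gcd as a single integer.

Answer: 1

Derivation:
Numbers: [27, 15, 18, 39], gcd = 3
Change: index 0, 27 -> 11
gcd of the OTHER numbers (without index 0): gcd([15, 18, 39]) = 3
New gcd = gcd(g_others, new_val) = gcd(3, 11) = 1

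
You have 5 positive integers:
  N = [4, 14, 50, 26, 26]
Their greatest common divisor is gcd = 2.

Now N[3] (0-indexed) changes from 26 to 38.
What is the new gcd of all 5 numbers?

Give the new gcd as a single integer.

Answer: 2

Derivation:
Numbers: [4, 14, 50, 26, 26], gcd = 2
Change: index 3, 26 -> 38
gcd of the OTHER numbers (without index 3): gcd([4, 14, 50, 26]) = 2
New gcd = gcd(g_others, new_val) = gcd(2, 38) = 2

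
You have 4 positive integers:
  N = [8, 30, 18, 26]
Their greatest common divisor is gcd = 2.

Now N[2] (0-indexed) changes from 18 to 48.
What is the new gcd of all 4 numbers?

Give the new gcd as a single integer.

Answer: 2

Derivation:
Numbers: [8, 30, 18, 26], gcd = 2
Change: index 2, 18 -> 48
gcd of the OTHER numbers (without index 2): gcd([8, 30, 26]) = 2
New gcd = gcd(g_others, new_val) = gcd(2, 48) = 2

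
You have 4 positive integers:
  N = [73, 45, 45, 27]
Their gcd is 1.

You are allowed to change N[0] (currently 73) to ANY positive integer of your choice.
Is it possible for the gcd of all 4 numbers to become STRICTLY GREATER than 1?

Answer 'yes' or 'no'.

Current gcd = 1
gcd of all OTHER numbers (without N[0]=73): gcd([45, 45, 27]) = 9
The new gcd after any change is gcd(9, new_value).
This can be at most 9.
Since 9 > old gcd 1, the gcd CAN increase (e.g., set N[0] = 9).

Answer: yes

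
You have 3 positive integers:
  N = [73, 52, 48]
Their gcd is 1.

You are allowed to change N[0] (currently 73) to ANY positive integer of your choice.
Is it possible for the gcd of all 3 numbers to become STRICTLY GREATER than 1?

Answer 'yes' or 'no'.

Current gcd = 1
gcd of all OTHER numbers (without N[0]=73): gcd([52, 48]) = 4
The new gcd after any change is gcd(4, new_value).
This can be at most 4.
Since 4 > old gcd 1, the gcd CAN increase (e.g., set N[0] = 4).

Answer: yes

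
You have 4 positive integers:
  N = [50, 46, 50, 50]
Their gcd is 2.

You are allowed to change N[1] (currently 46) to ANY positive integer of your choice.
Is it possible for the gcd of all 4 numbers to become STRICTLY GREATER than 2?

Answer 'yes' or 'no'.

Current gcd = 2
gcd of all OTHER numbers (without N[1]=46): gcd([50, 50, 50]) = 50
The new gcd after any change is gcd(50, new_value).
This can be at most 50.
Since 50 > old gcd 2, the gcd CAN increase (e.g., set N[1] = 50).

Answer: yes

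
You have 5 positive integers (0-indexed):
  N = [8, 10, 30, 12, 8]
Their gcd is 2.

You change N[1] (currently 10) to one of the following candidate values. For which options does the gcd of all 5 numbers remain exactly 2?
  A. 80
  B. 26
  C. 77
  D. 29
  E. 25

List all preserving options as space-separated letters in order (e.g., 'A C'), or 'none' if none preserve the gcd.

Answer: A B

Derivation:
Old gcd = 2; gcd of others (without N[1]) = 2
New gcd for candidate v: gcd(2, v). Preserves old gcd iff gcd(2, v) = 2.
  Option A: v=80, gcd(2,80)=2 -> preserves
  Option B: v=26, gcd(2,26)=2 -> preserves
  Option C: v=77, gcd(2,77)=1 -> changes
  Option D: v=29, gcd(2,29)=1 -> changes
  Option E: v=25, gcd(2,25)=1 -> changes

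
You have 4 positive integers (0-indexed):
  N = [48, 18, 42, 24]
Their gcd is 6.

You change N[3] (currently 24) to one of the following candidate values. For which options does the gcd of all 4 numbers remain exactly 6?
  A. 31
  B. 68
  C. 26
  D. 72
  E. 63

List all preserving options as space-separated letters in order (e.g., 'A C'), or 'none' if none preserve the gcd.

Old gcd = 6; gcd of others (without N[3]) = 6
New gcd for candidate v: gcd(6, v). Preserves old gcd iff gcd(6, v) = 6.
  Option A: v=31, gcd(6,31)=1 -> changes
  Option B: v=68, gcd(6,68)=2 -> changes
  Option C: v=26, gcd(6,26)=2 -> changes
  Option D: v=72, gcd(6,72)=6 -> preserves
  Option E: v=63, gcd(6,63)=3 -> changes

Answer: D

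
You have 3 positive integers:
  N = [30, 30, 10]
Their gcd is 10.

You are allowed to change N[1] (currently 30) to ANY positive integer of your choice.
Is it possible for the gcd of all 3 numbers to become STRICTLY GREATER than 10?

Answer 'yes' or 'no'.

Answer: no

Derivation:
Current gcd = 10
gcd of all OTHER numbers (without N[1]=30): gcd([30, 10]) = 10
The new gcd after any change is gcd(10, new_value).
This can be at most 10.
Since 10 = old gcd 10, the gcd can only stay the same or decrease.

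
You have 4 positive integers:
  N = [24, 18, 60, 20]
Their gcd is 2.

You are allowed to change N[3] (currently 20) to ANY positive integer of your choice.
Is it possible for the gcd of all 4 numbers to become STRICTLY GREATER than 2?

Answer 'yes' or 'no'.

Answer: yes

Derivation:
Current gcd = 2
gcd of all OTHER numbers (without N[3]=20): gcd([24, 18, 60]) = 6
The new gcd after any change is gcd(6, new_value).
This can be at most 6.
Since 6 > old gcd 2, the gcd CAN increase (e.g., set N[3] = 6).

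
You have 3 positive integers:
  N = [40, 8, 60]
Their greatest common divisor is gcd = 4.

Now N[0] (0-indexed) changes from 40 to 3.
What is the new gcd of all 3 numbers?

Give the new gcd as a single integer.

Answer: 1

Derivation:
Numbers: [40, 8, 60], gcd = 4
Change: index 0, 40 -> 3
gcd of the OTHER numbers (without index 0): gcd([8, 60]) = 4
New gcd = gcd(g_others, new_val) = gcd(4, 3) = 1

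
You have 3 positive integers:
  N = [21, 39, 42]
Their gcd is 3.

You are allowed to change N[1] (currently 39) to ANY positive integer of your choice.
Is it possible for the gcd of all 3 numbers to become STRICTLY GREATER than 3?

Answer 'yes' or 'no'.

Answer: yes

Derivation:
Current gcd = 3
gcd of all OTHER numbers (without N[1]=39): gcd([21, 42]) = 21
The new gcd after any change is gcd(21, new_value).
This can be at most 21.
Since 21 > old gcd 3, the gcd CAN increase (e.g., set N[1] = 21).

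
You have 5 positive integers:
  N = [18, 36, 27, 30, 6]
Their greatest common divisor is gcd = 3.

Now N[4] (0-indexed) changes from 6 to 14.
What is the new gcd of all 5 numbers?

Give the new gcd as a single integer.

Numbers: [18, 36, 27, 30, 6], gcd = 3
Change: index 4, 6 -> 14
gcd of the OTHER numbers (without index 4): gcd([18, 36, 27, 30]) = 3
New gcd = gcd(g_others, new_val) = gcd(3, 14) = 1

Answer: 1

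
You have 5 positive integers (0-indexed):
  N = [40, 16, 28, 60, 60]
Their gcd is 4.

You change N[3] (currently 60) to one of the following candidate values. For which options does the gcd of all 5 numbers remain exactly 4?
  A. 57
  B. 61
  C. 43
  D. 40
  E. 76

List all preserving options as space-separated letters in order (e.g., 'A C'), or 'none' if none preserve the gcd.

Answer: D E

Derivation:
Old gcd = 4; gcd of others (without N[3]) = 4
New gcd for candidate v: gcd(4, v). Preserves old gcd iff gcd(4, v) = 4.
  Option A: v=57, gcd(4,57)=1 -> changes
  Option B: v=61, gcd(4,61)=1 -> changes
  Option C: v=43, gcd(4,43)=1 -> changes
  Option D: v=40, gcd(4,40)=4 -> preserves
  Option E: v=76, gcd(4,76)=4 -> preserves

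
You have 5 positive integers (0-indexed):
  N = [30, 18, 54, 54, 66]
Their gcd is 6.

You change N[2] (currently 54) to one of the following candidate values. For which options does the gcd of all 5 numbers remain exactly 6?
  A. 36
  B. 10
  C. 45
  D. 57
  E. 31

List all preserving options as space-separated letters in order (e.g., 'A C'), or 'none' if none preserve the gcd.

Old gcd = 6; gcd of others (without N[2]) = 6
New gcd for candidate v: gcd(6, v). Preserves old gcd iff gcd(6, v) = 6.
  Option A: v=36, gcd(6,36)=6 -> preserves
  Option B: v=10, gcd(6,10)=2 -> changes
  Option C: v=45, gcd(6,45)=3 -> changes
  Option D: v=57, gcd(6,57)=3 -> changes
  Option E: v=31, gcd(6,31)=1 -> changes

Answer: A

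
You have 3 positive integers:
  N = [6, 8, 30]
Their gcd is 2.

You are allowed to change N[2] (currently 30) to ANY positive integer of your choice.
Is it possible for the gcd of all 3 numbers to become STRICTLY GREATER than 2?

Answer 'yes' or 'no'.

Current gcd = 2
gcd of all OTHER numbers (without N[2]=30): gcd([6, 8]) = 2
The new gcd after any change is gcd(2, new_value).
This can be at most 2.
Since 2 = old gcd 2, the gcd can only stay the same or decrease.

Answer: no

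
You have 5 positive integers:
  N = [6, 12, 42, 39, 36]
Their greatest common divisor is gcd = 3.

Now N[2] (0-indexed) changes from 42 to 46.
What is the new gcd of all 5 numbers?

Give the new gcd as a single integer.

Answer: 1

Derivation:
Numbers: [6, 12, 42, 39, 36], gcd = 3
Change: index 2, 42 -> 46
gcd of the OTHER numbers (without index 2): gcd([6, 12, 39, 36]) = 3
New gcd = gcd(g_others, new_val) = gcd(3, 46) = 1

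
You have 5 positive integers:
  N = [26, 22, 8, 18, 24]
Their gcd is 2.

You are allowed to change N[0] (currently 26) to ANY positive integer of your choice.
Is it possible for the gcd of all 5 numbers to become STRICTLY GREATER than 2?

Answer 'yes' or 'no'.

Answer: no

Derivation:
Current gcd = 2
gcd of all OTHER numbers (without N[0]=26): gcd([22, 8, 18, 24]) = 2
The new gcd after any change is gcd(2, new_value).
This can be at most 2.
Since 2 = old gcd 2, the gcd can only stay the same or decrease.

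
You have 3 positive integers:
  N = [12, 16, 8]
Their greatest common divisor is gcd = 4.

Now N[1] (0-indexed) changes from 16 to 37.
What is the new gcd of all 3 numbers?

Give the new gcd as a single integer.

Numbers: [12, 16, 8], gcd = 4
Change: index 1, 16 -> 37
gcd of the OTHER numbers (without index 1): gcd([12, 8]) = 4
New gcd = gcd(g_others, new_val) = gcd(4, 37) = 1

Answer: 1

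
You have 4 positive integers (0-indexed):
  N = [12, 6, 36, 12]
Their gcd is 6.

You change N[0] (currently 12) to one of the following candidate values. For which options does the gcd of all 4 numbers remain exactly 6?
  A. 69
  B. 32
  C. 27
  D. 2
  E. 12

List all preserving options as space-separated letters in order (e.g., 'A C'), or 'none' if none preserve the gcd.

Answer: E

Derivation:
Old gcd = 6; gcd of others (without N[0]) = 6
New gcd for candidate v: gcd(6, v). Preserves old gcd iff gcd(6, v) = 6.
  Option A: v=69, gcd(6,69)=3 -> changes
  Option B: v=32, gcd(6,32)=2 -> changes
  Option C: v=27, gcd(6,27)=3 -> changes
  Option D: v=2, gcd(6,2)=2 -> changes
  Option E: v=12, gcd(6,12)=6 -> preserves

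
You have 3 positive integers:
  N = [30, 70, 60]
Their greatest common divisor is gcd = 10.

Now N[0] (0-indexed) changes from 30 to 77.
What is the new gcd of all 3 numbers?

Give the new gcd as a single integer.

Answer: 1

Derivation:
Numbers: [30, 70, 60], gcd = 10
Change: index 0, 30 -> 77
gcd of the OTHER numbers (without index 0): gcd([70, 60]) = 10
New gcd = gcd(g_others, new_val) = gcd(10, 77) = 1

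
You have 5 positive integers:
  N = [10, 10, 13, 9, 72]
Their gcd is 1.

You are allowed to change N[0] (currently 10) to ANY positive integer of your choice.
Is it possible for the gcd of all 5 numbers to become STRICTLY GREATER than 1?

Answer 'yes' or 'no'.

Answer: no

Derivation:
Current gcd = 1
gcd of all OTHER numbers (without N[0]=10): gcd([10, 13, 9, 72]) = 1
The new gcd after any change is gcd(1, new_value).
This can be at most 1.
Since 1 = old gcd 1, the gcd can only stay the same or decrease.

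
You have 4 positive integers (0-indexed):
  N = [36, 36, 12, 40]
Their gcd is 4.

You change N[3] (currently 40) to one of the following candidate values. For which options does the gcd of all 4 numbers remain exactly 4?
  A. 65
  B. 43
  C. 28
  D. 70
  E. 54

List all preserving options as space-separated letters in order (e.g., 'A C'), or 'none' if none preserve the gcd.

Answer: C

Derivation:
Old gcd = 4; gcd of others (without N[3]) = 12
New gcd for candidate v: gcd(12, v). Preserves old gcd iff gcd(12, v) = 4.
  Option A: v=65, gcd(12,65)=1 -> changes
  Option B: v=43, gcd(12,43)=1 -> changes
  Option C: v=28, gcd(12,28)=4 -> preserves
  Option D: v=70, gcd(12,70)=2 -> changes
  Option E: v=54, gcd(12,54)=6 -> changes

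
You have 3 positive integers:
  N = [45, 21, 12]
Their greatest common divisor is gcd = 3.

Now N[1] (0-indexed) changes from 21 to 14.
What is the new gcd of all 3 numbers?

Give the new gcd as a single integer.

Numbers: [45, 21, 12], gcd = 3
Change: index 1, 21 -> 14
gcd of the OTHER numbers (without index 1): gcd([45, 12]) = 3
New gcd = gcd(g_others, new_val) = gcd(3, 14) = 1

Answer: 1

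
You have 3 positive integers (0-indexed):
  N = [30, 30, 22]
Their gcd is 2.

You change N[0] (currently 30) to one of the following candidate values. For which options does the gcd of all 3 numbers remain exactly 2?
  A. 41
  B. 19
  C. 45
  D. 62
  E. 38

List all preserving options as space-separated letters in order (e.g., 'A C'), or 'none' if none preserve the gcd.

Answer: D E

Derivation:
Old gcd = 2; gcd of others (without N[0]) = 2
New gcd for candidate v: gcd(2, v). Preserves old gcd iff gcd(2, v) = 2.
  Option A: v=41, gcd(2,41)=1 -> changes
  Option B: v=19, gcd(2,19)=1 -> changes
  Option C: v=45, gcd(2,45)=1 -> changes
  Option D: v=62, gcd(2,62)=2 -> preserves
  Option E: v=38, gcd(2,38)=2 -> preserves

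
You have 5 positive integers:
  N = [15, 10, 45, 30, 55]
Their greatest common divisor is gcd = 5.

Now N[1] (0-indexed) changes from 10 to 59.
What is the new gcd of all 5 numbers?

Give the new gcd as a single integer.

Answer: 1

Derivation:
Numbers: [15, 10, 45, 30, 55], gcd = 5
Change: index 1, 10 -> 59
gcd of the OTHER numbers (without index 1): gcd([15, 45, 30, 55]) = 5
New gcd = gcd(g_others, new_val) = gcd(5, 59) = 1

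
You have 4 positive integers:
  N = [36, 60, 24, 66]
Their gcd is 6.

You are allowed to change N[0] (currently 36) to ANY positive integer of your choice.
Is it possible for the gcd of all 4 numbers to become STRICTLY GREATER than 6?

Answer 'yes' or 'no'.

Current gcd = 6
gcd of all OTHER numbers (without N[0]=36): gcd([60, 24, 66]) = 6
The new gcd after any change is gcd(6, new_value).
This can be at most 6.
Since 6 = old gcd 6, the gcd can only stay the same or decrease.

Answer: no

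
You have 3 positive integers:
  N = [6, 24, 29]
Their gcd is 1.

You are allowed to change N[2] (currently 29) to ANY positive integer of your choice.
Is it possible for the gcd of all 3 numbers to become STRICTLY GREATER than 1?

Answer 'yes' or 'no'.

Answer: yes

Derivation:
Current gcd = 1
gcd of all OTHER numbers (without N[2]=29): gcd([6, 24]) = 6
The new gcd after any change is gcd(6, new_value).
This can be at most 6.
Since 6 > old gcd 1, the gcd CAN increase (e.g., set N[2] = 6).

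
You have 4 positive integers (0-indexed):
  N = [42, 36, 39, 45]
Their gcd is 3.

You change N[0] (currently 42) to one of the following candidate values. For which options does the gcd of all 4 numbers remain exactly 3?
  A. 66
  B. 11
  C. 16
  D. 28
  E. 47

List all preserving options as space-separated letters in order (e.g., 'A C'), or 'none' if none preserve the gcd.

Answer: A

Derivation:
Old gcd = 3; gcd of others (without N[0]) = 3
New gcd for candidate v: gcd(3, v). Preserves old gcd iff gcd(3, v) = 3.
  Option A: v=66, gcd(3,66)=3 -> preserves
  Option B: v=11, gcd(3,11)=1 -> changes
  Option C: v=16, gcd(3,16)=1 -> changes
  Option D: v=28, gcd(3,28)=1 -> changes
  Option E: v=47, gcd(3,47)=1 -> changes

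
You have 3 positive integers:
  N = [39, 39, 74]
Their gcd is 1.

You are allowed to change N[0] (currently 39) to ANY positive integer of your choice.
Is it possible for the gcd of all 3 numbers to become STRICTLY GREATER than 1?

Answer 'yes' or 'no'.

Answer: no

Derivation:
Current gcd = 1
gcd of all OTHER numbers (without N[0]=39): gcd([39, 74]) = 1
The new gcd after any change is gcd(1, new_value).
This can be at most 1.
Since 1 = old gcd 1, the gcd can only stay the same or decrease.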